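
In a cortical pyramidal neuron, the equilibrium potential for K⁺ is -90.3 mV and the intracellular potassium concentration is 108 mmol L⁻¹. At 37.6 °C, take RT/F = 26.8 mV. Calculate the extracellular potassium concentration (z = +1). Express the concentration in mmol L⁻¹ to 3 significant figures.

3.72 mmol L⁻¹

Nernst: E = (26.8/1) · ln([out]/[in]), so ln([out]/[in]) = -90.3 × 1 / 26.8 = -3.3694.
[out]/[in] = e^(-3.3694) = 0.03441.
[out] = 0.03441 × 108 = 3.716 mmol L⁻¹.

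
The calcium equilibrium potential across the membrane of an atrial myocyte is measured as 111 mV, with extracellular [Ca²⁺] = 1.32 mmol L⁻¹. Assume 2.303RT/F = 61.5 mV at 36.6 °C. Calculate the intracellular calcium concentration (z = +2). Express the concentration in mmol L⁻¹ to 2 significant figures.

Nernst: E = (61.5/2) · log₁₀([out]/[in]), so log₁₀([out]/[in]) = 111.0 × 2 / 61.5 = 3.6098.
[out]/[in] = 10^(3.6098) = 4072.
[in] = 1.32 / 4072 = 0.0003242 mmol L⁻¹.

0.00032 mmol L⁻¹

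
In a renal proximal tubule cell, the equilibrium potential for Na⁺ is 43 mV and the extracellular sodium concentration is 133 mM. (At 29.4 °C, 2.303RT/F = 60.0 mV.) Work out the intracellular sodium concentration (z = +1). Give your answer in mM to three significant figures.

25.5 mM

Nernst: E = (60.0/1) · log₁₀([out]/[in]), so log₁₀([out]/[in]) = 43.0 × 1 / 60.0 = 0.7167.
[out]/[in] = 10^(0.7167) = 5.208.
[in] = 133 / 5.208 = 25.54 mM.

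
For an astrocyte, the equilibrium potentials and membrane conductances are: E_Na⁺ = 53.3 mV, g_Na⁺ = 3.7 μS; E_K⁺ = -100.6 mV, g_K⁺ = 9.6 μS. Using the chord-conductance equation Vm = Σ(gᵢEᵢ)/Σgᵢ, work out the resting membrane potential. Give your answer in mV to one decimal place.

-57.8 mV

Σ gᵢEᵢ = 3.7·(53.3) + 9.6·(-100.6) = -768.55
Σ gᵢ = 3.7 + 9.6 = 13.3
Vm = -768.55 / 13.3 = -57.79 mV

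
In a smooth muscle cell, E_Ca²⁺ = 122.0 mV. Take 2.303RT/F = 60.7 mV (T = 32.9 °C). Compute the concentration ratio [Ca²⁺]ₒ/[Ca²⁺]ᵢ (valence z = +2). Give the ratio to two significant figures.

log₁₀([out]/[in]) = E·z/(60.7) = 122.0 × 2 / 60.7 = 4.0198
[out]/[in] = 10^(4.0198) = 1.047e+04

10000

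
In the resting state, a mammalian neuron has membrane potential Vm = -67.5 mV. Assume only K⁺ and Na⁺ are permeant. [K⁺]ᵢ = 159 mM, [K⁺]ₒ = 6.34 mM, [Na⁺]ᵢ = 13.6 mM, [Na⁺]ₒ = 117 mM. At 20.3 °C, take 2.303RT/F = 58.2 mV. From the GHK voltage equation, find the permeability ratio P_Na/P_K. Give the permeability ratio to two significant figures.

Let α = P_Na/P_K. GHK: Vm = 58.2·log₁₀[(Kₒ + α·Naₒ)/(Kᵢ + α·Naᵢ)].
10^(Vm/58.2) = 10^(-67.5/58.2) = 0.069216
So 0.069216·(Kᵢ + α·Naᵢ) = Kₒ + α·Naₒ → α = (0.069216·159.0 − 6.34) / (117.0 − 0.069216·13.6)
α = (11.01 − 6.34) / (117.0 − 0.9413) = 4.665/116.1 = 0.0402

0.040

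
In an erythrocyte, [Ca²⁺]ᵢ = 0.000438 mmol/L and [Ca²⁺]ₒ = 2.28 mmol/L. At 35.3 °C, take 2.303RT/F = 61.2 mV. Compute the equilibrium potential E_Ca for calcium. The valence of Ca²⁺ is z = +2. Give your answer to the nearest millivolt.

114 mV

E = (61.2/z) · log₁₀([Ca²⁺]_out/[Ca²⁺]_in) with z = +2.
= (61.2/2) · log₁₀(2.28/0.000438) = 30.60 · log₁₀(5205)
= 30.60 · (3.7165) = 113.72 mV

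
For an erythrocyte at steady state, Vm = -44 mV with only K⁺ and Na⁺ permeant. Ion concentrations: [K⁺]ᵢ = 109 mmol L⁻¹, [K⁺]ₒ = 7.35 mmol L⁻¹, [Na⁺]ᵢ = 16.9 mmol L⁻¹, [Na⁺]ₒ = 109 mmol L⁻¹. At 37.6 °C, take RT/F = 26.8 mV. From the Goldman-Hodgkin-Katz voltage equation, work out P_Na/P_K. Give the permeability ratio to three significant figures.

0.130

Let α = P_Na/P_K. GHK: Vm = 26.8·ln[(Kₒ + α·Naₒ)/(Kᵢ + α·Naᵢ)].
e^(Vm/26.8) = e^(-44.0/26.8) = 0.19363
So 0.19363·(Kᵢ + α·Naᵢ) = Kₒ + α·Naₒ → α = (0.19363·109.0 − 7.35) / (109.0 − 0.19363·16.9)
α = (21.11 − 7.35) / (109.0 − 3.272) = 13.76/105.7 = 0.1301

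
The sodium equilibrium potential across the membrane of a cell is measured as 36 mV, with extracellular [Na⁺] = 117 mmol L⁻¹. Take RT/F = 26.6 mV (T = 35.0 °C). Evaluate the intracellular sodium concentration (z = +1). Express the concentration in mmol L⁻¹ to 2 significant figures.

30 mmol L⁻¹

Nernst: E = (26.6/1) · ln([out]/[in]), so ln([out]/[in]) = 36.0 × 1 / 26.6 = 1.3534.
[out]/[in] = e^(1.3534) = 3.87.
[in] = 117 / 3.87 = 30.23 mmol L⁻¹.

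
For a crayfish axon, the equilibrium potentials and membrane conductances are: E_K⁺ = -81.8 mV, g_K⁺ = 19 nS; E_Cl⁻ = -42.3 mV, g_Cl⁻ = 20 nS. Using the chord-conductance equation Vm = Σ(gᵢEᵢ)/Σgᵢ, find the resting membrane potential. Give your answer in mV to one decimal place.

-61.5 mV

Σ gᵢEᵢ = 19·(-81.8) + 20·(-42.3) = -2400.20
Σ gᵢ = 19 + 20 = 39
Vm = -2400.20 / 39 = -61.54 mV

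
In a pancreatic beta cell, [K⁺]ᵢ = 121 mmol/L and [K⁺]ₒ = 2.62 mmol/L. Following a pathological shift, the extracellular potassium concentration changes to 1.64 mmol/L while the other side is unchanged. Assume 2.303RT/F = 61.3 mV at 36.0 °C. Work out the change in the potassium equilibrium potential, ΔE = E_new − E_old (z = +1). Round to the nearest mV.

-12 mV

E_old = (61.3/1)·log₁₀(2.62/121) = -102.03 mV
E_new = (61.3/1)·log₁₀(1.64/121) = -114.50 mV
ΔE = -114.50 − (-102.03) = -12.47 mV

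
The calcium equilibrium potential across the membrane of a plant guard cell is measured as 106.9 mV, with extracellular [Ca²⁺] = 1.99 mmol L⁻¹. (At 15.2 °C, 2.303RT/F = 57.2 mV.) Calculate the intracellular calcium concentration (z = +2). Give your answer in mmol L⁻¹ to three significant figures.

Nernst: E = (57.2/2) · log₁₀([out]/[in]), so log₁₀([out]/[in]) = 106.9 × 2 / 57.2 = 3.7378.
[out]/[in] = 10^(3.7378) = 5467.
[in] = 1.99 / 5467 = 0.000364 mmol L⁻¹.

0.000364 mmol L⁻¹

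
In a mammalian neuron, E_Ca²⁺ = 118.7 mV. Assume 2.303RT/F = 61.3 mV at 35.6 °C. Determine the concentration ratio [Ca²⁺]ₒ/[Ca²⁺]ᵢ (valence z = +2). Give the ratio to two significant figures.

7500

log₁₀([out]/[in]) = E·z/(61.3) = 118.7 × 2 / 61.3 = 3.8728
[out]/[in] = 10^(3.8728) = 7460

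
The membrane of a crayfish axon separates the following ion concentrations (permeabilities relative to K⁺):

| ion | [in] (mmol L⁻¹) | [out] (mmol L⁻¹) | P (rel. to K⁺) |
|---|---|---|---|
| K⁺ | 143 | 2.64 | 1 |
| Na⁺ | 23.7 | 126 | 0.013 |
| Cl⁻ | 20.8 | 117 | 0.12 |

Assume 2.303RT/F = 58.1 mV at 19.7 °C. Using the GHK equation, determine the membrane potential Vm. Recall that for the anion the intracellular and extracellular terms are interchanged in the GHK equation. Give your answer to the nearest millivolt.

-79 mV

Vm = 58.1 · log₁₀[(Σ P·[cation]ₒ + Σ P·[anion]ᵢ) / (Σ P·[cation]ᵢ + Σ P·[anion]ₒ)]
Numerator = 1×2.64 + 0.013×126 + 0.12×20.8 = 6.774
Denominator = 1×143 + 0.013×23.7 + 0.12×117 = 157.3
Vm = 58.1 · log₁₀(0.043051) = 58.1 × (-1.3660) = -79.37 mV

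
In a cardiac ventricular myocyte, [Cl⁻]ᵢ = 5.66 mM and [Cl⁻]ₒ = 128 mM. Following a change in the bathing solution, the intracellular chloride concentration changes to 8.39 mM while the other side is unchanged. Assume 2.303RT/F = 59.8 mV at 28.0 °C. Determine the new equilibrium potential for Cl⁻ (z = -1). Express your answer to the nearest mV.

After the shift: [Cl⁻]_out = 128, [Cl⁻]_in = 8.39 mM.
E_new = (59.8/-1)·log₁₀(128/8.39) = -59.80 · (1.1834) = -70.77 mV

-71 mV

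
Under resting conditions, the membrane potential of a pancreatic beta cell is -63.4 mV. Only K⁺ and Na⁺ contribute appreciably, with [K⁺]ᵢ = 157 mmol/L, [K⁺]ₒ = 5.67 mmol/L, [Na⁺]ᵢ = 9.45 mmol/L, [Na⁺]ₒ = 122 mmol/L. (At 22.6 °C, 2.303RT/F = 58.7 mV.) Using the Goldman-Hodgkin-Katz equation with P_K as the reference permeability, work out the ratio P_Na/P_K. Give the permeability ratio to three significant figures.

0.0609

Let α = P_Na/P_K. GHK: Vm = 58.7·log₁₀[(Kₒ + α·Naₒ)/(Kᵢ + α·Naᵢ)].
10^(Vm/58.7) = 10^(-63.4/58.7) = 0.083163
So 0.083163·(Kᵢ + α·Naᵢ) = Kₒ + α·Naₒ → α = (0.083163·157.0 − 5.67) / (122.0 − 0.083163·9.45)
α = (13.06 − 5.67) / (122.0 − 0.7859) = 7.387/121.2 = 0.06094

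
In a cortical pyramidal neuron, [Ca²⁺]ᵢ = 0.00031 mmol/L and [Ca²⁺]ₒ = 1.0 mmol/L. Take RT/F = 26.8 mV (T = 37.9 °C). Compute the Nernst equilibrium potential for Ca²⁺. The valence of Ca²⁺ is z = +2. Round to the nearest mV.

E = (26.8/z) · ln([Ca²⁺]_out/[Ca²⁺]_in) with z = +2.
= (26.8/2) · ln(1.0/0.00031) = 13.40 · ln(3226)
= 13.40 · (8.0789) = 108.26 mV

108 mV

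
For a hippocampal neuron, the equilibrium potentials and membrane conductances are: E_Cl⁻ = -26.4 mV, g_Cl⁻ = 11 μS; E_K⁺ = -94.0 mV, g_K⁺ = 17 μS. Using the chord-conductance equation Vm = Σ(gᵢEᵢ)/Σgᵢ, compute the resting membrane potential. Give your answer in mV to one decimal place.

-67.4 mV

Σ gᵢEᵢ = 11·(-26.4) + 17·(-94.0) = -1888.40
Σ gᵢ = 11 + 17 = 28
Vm = -1888.40 / 28 = -67.44 mV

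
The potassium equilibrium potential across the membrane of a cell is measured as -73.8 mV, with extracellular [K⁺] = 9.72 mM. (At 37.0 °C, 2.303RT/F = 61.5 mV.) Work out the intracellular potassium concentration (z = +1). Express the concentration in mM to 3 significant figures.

154 mM

Nernst: E = (61.5/1) · log₁₀([out]/[in]), so log₁₀([out]/[in]) = -73.8 × 1 / 61.5 = -1.2000.
[out]/[in] = 10^(-1.2000) = 0.0631.
[in] = 9.72 / 0.0631 = 154.1 mM.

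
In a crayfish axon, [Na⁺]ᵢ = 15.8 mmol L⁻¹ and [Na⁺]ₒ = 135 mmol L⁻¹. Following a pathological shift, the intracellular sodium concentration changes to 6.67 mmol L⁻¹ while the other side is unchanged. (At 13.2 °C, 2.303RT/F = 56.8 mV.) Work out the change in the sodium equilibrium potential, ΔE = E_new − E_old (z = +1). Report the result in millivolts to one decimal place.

21.3 mV

E_old = (56.8/1)·log₁₀(135/15.8) = 52.92 mV
E_new = (56.8/1)·log₁₀(135/6.67) = 74.19 mV
ΔE = 74.19 − (52.92) = 21.27 mV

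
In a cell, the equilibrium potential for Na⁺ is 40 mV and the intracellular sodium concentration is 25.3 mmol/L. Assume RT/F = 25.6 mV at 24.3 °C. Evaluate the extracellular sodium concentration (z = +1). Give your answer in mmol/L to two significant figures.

Nernst: E = (25.6/1) · ln([out]/[in]), so ln([out]/[in]) = 40.0 × 1 / 25.6 = 1.5625.
[out]/[in] = e^(1.5625) = 4.771.
[out] = 4.771 × 25.3 = 120.7 mmol/L.

120 mmol/L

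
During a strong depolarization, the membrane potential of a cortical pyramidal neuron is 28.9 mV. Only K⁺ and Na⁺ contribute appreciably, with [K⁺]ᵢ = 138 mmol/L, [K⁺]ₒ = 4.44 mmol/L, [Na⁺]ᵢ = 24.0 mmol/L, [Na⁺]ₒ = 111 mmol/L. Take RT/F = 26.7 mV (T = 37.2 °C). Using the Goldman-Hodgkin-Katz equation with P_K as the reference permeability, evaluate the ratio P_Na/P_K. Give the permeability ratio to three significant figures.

10.0

Let α = P_Na/P_K. GHK: Vm = 26.7·ln[(Kₒ + α·Naₒ)/(Kᵢ + α·Naᵢ)].
e^(Vm/26.7) = e^(28.9/26.7) = 2.9517
So 2.9517·(Kᵢ + α·Naᵢ) = Kₒ + α·Naₒ → α = (2.9517·138.0 − 4.44) / (111.0 − 2.9517·24.0)
α = (407.3 − 4.44) / (111.0 − 70.84) = 402.9/40.16 = 10.03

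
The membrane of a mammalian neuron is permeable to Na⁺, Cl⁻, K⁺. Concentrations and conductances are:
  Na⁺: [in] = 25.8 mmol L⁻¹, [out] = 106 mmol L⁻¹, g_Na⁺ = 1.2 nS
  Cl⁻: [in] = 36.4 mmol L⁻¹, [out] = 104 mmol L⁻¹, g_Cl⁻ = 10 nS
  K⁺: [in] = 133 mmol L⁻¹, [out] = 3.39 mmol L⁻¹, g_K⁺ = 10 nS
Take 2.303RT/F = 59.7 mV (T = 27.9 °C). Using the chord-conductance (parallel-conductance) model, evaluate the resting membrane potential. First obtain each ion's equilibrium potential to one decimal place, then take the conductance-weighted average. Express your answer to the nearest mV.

-56 mV

E_Na⁺ = (59.7/1)·log₁₀(106/25.8) = 36.6 mV
E_Cl⁻ = (59.7/-1)·log₁₀(104/36.4) = -27.2 mV
E_K⁺ = (59.7/1)·log₁₀(3.39/133) = -95.1 mV
Vm = (Σ gᵢEᵢ)/(Σ gᵢ) = (1.2·36.6 + 10·-27.2 + 10·-95.1) / (1.2 + 10 + 10)
= -1179.08 / 21.2 = -55.62 mV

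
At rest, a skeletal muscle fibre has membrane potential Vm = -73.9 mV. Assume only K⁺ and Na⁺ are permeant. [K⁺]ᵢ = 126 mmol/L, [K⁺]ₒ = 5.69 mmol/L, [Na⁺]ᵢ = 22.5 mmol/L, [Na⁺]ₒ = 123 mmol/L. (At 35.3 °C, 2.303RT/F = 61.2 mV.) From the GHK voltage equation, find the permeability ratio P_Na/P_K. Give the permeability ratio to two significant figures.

0.017

Let α = P_Na/P_K. GHK: Vm = 61.2·log₁₀[(Kₒ + α·Naₒ)/(Kᵢ + α·Naᵢ)].
10^(Vm/61.2) = 10^(-73.9/61.2) = 0.062013
So 0.062013·(Kᵢ + α·Naᵢ) = Kₒ + α·Naₒ → α = (0.062013·126.0 − 5.69) / (123.0 − 0.062013·22.5)
α = (7.814 − 5.69) / (123.0 − 1.395) = 2.124/121.6 = 0.01746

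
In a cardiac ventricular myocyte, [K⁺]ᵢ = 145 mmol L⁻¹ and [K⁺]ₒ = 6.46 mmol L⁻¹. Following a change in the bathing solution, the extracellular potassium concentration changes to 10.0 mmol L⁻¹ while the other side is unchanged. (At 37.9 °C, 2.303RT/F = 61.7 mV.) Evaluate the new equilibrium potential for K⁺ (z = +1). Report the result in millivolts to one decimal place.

After the shift: [K⁺]_out = 10.0, [K⁺]_in = 145 mmol L⁻¹.
E_new = (61.7/1)·log₁₀(10.0/145) = 61.70 · (-1.1614) = -71.66 mV

-71.7 mV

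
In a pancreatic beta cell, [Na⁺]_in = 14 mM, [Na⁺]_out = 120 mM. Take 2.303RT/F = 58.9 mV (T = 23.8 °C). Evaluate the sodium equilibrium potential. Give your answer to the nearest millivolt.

55 mV

E = (58.9/z) · log₁₀([Na⁺]_out/[Na⁺]_in) with z = +1.
= (58.9/1) · log₁₀(120/14) = 58.90 · log₁₀(8.571)
= 58.90 · (0.9331) = 54.96 mV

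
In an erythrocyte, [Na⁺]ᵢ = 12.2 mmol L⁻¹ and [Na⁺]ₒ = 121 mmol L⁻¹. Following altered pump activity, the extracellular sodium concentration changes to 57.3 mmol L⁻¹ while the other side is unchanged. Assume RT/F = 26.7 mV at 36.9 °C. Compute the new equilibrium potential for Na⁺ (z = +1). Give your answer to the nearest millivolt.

After the shift: [Na⁺]_out = 57.3, [Na⁺]_in = 12.2 mmol L⁻¹.
E_new = (26.7/1)·ln(57.3/12.2) = 26.70 · (1.5469) = 41.30 mV

41 mV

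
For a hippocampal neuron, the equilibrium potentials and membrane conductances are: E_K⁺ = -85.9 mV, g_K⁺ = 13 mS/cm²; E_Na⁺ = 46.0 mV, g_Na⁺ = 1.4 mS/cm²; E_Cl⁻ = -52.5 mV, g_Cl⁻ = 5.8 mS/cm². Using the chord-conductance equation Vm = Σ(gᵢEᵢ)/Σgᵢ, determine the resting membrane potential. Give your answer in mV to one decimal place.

Σ gᵢEᵢ = 13·(-85.9) + 1.4·(46.0) + 5.8·(-52.5) = -1356.80
Σ gᵢ = 13 + 1.4 + 5.8 = 20.2
Vm = -1356.80 / 20.2 = -67.17 mV

-67.2 mV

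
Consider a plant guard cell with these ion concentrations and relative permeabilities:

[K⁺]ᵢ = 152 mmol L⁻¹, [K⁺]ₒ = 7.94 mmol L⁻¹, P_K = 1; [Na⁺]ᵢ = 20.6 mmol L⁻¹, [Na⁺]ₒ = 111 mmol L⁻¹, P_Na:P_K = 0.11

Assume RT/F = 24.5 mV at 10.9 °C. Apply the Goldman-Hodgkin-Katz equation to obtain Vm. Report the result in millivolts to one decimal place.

-49.9 mV

Vm = 24.5 · ln[(Σ P·[cation]ₒ + Σ P·[anion]ᵢ) / (Σ P·[cation]ᵢ + Σ P·[anion]ₒ)]
Numerator = 1×7.94 + 0.11×111 = 20.15
Denominator = 1×152 + 0.11×20.6 = 154.3
Vm = 24.5 · ln(0.13062) = 24.5 × (-2.0355) = -49.87 mV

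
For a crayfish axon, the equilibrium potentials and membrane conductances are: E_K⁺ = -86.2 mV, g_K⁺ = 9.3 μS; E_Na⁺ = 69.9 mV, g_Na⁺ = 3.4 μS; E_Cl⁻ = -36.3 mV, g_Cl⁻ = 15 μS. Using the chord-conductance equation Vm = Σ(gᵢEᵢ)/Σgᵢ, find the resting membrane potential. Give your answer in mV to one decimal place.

Σ gᵢEᵢ = 9.3·(-86.2) + 3.4·(69.9) + 15·(-36.3) = -1108.50
Σ gᵢ = 9.3 + 3.4 + 15 = 27.7
Vm = -1108.50 / 27.7 = -40.02 mV

-40.0 mV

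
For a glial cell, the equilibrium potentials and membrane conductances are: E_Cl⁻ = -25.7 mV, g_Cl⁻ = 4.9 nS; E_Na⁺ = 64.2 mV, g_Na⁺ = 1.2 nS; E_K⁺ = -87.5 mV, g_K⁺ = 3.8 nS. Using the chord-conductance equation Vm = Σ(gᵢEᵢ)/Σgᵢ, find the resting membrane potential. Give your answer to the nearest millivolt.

-39 mV

Σ gᵢEᵢ = 4.9·(-25.7) + 1.2·(64.2) + 3.8·(-87.5) = -381.39
Σ gᵢ = 4.9 + 1.2 + 3.8 = 9.9
Vm = -381.39 / 9.9 = -38.52 mV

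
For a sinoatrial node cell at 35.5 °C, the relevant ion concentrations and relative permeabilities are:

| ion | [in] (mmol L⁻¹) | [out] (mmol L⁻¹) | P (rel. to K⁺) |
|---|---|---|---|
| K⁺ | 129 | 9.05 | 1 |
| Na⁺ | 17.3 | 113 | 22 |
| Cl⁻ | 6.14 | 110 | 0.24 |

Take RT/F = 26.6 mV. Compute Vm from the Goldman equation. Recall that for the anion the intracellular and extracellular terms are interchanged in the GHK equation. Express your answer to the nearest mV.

Vm = 26.6 · ln[(Σ P·[cation]ₒ + Σ P·[anion]ᵢ) / (Σ P·[cation]ᵢ + Σ P·[anion]ₒ)]
Numerator = 1×9.05 + 22×113 + 0.24×6.14 = 2497
Denominator = 1×129 + 22×17.3 + 0.24×110 = 536
Vm = 26.6 · ln(4.6577) = 26.6 × (1.5385) = 40.92 mV

41 mV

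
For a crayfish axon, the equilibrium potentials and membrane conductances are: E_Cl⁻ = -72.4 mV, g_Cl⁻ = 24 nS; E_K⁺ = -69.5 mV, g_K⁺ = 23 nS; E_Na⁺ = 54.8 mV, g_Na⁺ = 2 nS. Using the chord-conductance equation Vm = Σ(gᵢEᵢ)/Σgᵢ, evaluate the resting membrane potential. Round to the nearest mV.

Σ gᵢEᵢ = 24·(-72.4) + 23·(-69.5) + 2·(54.8) = -3226.50
Σ gᵢ = 24 + 23 + 2 = 49
Vm = -3226.50 / 49 = -65.85 mV

-66 mV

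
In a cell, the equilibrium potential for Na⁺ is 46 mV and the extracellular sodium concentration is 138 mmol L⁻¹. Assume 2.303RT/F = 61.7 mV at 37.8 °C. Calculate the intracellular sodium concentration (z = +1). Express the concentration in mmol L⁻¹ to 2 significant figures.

25 mmol L⁻¹

Nernst: E = (61.7/1) · log₁₀([out]/[in]), so log₁₀([out]/[in]) = 46.0 × 1 / 61.7 = 0.7455.
[out]/[in] = 10^(0.7455) = 5.566.
[in] = 138 / 5.566 = 24.79 mmol L⁻¹.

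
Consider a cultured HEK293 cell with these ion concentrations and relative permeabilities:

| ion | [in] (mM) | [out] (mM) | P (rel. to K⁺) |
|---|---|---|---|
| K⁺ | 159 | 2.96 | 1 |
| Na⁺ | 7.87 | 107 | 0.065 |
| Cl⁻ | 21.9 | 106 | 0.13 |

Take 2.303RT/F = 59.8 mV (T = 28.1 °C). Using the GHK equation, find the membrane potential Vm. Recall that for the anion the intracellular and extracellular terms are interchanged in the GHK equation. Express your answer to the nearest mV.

Vm = 59.8 · log₁₀[(Σ P·[cation]ₒ + Σ P·[anion]ᵢ) / (Σ P·[cation]ᵢ + Σ P·[anion]ₒ)]
Numerator = 1×2.96 + 0.065×107 + 0.13×21.9 = 12.76
Denominator = 1×159 + 0.065×7.87 + 0.13×106 = 173.3
Vm = 59.8 · log₁₀(0.073645) = 59.8 × (-1.1329) = -67.74 mV

-68 mV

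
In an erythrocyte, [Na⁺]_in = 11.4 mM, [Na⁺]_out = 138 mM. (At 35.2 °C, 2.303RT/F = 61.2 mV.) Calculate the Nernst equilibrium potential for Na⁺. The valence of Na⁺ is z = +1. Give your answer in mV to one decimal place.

66.3 mV

E = (61.2/z) · log₁₀([Na⁺]_out/[Na⁺]_in) with z = +1.
= (61.2/1) · log₁₀(138/11.4) = 61.20 · log₁₀(12.11)
= 61.20 · (1.0830) = 66.28 mV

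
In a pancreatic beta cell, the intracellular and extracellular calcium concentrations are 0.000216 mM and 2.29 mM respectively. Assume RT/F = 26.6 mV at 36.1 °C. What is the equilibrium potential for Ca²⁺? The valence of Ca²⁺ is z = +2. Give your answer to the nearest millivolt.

E = (26.6/z) · ln([Ca²⁺]_out/[Ca²⁺]_in) with z = +2.
= (26.6/2) · ln(2.29/0.000216) = 13.30 · ln(1.06e+04)
= 13.30 · (9.2688) = 123.27 mV

123 mV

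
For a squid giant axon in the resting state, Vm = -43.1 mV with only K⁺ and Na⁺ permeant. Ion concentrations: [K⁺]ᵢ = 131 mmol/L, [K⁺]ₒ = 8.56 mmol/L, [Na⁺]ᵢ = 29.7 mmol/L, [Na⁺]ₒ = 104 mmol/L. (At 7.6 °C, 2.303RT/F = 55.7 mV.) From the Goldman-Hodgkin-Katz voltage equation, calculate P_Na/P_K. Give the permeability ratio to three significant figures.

Let α = P_Na/P_K. GHK: Vm = 55.7·log₁₀[(Kₒ + α·Naₒ)/(Kᵢ + α·Naᵢ)].
10^(Vm/55.7) = 10^(-43.1/55.7) = 0.16835
So 0.16835·(Kᵢ + α·Naᵢ) = Kₒ + α·Naₒ → α = (0.16835·131.0 − 8.56) / (104.0 − 0.16835·29.7)
α = (22.05 − 8.56) / (104.0 − 5) = 13.49/99 = 0.1363

0.136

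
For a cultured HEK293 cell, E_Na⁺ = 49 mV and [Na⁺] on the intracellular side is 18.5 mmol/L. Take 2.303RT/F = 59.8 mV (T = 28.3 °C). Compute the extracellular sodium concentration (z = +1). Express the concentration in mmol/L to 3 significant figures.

122 mmol/L

Nernst: E = (59.8/1) · log₁₀([out]/[in]), so log₁₀([out]/[in]) = 49.0 × 1 / 59.8 = 0.8194.
[out]/[in] = 10^(0.8194) = 6.598.
[out] = 6.598 × 18.5 = 122.1 mmol/L.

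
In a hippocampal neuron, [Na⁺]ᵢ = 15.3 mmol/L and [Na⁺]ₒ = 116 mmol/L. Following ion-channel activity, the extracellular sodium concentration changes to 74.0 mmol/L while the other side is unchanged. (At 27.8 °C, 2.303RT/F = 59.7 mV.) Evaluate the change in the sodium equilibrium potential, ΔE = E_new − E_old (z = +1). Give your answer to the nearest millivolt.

-12 mV

E_old = (59.7/1)·log₁₀(116/15.3) = 52.52 mV
E_new = (59.7/1)·log₁₀(74.0/15.3) = 40.87 mV
ΔE = 40.87 − (52.52) = -11.66 mV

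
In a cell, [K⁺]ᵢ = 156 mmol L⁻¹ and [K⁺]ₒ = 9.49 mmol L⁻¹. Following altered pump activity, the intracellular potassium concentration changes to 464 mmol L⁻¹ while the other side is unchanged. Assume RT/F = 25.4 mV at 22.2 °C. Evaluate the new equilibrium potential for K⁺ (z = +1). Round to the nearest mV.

After the shift: [K⁺]_out = 9.49, [K⁺]_in = 464 mmol L⁻¹.
E_new = (25.4/1)·ln(9.49/464) = 25.40 · (-3.8896) = -98.80 mV

-99 mV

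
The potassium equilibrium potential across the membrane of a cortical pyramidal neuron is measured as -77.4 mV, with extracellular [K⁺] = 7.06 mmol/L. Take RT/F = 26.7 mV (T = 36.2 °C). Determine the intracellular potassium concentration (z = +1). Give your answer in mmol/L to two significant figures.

130 mmol/L

Nernst: E = (26.7/1) · ln([out]/[in]), so ln([out]/[in]) = -77.4 × 1 / 26.7 = -2.8989.
[out]/[in] = e^(-2.8989) = 0.05509.
[in] = 7.06 / 0.05509 = 128.2 mmol/L.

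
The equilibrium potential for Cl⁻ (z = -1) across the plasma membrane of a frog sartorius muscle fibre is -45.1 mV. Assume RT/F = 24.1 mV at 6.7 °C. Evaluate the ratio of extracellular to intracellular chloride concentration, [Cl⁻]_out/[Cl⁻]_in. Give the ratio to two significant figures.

6.5

ln([out]/[in]) = E·z/(24.1) = -45.1 × -1 / 24.1 = 1.8714
[out]/[in] = e^(1.8714) = 6.497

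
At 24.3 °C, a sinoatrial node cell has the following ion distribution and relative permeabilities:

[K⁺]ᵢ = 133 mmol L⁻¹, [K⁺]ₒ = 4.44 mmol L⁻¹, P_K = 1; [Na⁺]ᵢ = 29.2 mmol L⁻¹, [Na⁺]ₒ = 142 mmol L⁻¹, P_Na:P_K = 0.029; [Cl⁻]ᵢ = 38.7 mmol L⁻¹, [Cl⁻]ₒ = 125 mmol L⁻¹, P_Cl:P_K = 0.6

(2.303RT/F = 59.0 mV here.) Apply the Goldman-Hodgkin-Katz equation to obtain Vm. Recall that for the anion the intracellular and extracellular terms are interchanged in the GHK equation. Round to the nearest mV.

Vm = 59.0 · log₁₀[(Σ P·[cation]ₒ + Σ P·[anion]ᵢ) / (Σ P·[cation]ᵢ + Σ P·[anion]ₒ)]
Numerator = 1×4.44 + 0.029×142 + 0.6×38.7 = 31.78
Denominator = 1×133 + 0.029×29.2 + 0.6×125 = 208.8
Vm = 59.0 · log₁₀(0.15216) = 59.0 × (-0.8177) = -48.24 mV

-48 mV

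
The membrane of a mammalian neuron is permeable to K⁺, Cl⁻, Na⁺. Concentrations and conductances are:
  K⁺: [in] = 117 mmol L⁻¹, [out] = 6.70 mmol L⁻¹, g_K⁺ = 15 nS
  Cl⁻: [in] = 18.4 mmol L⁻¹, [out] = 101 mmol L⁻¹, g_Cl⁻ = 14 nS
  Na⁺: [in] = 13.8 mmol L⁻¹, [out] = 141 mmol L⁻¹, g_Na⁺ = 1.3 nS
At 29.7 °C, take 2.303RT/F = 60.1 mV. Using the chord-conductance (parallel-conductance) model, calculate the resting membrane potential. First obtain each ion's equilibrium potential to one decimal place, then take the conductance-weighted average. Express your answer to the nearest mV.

-55 mV

E_K⁺ = (60.1/1)·log₁₀(6.70/117) = -74.7 mV
E_Cl⁻ = (60.1/-1)·log₁₀(101/18.4) = -44.4 mV
E_Na⁺ = (60.1/1)·log₁₀(141/13.8) = 60.7 mV
Vm = (Σ gᵢEᵢ)/(Σ gᵢ) = (15·-74.7 + 14·-44.4 + 1.3·60.7) / (15 + 14 + 1.3)
= -1663.19 / 30.3 = -54.89 mV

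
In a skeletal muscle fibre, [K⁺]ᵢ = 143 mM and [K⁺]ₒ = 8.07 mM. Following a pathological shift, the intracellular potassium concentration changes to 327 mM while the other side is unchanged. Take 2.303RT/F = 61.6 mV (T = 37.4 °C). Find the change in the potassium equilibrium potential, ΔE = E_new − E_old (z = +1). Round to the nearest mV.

E_old = (61.6/1)·log₁₀(8.07/143) = -76.91 mV
E_new = (61.6/1)·log₁₀(8.07/327) = -99.03 mV
ΔE = -99.03 − (-76.91) = -22.13 mV

-22 mV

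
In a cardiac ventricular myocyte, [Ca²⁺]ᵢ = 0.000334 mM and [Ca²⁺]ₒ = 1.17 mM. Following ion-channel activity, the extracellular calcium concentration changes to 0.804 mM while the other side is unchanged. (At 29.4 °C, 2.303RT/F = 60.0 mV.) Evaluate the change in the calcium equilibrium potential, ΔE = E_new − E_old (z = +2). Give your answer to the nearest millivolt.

E_old = (60.0/2)·log₁₀(1.17/0.000334) = 106.33 mV
E_new = (60.0/2)·log₁₀(0.804/0.000334) = 101.45 mV
ΔE = 101.45 − (106.33) = -4.89 mV

-5 mV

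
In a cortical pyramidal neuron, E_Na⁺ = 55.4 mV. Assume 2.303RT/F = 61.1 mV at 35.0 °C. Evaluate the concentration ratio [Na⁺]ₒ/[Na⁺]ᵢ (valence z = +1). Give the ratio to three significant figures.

8.07

log₁₀([out]/[in]) = E·z/(61.1) = 55.4 × 1 / 61.1 = 0.9067
[out]/[in] = 10^(0.9067) = 8.067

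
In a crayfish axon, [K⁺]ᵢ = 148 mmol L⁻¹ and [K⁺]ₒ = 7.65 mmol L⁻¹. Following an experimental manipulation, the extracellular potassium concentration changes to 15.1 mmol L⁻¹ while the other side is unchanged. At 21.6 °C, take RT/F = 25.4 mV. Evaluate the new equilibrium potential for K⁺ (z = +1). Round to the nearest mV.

-58 mV

After the shift: [K⁺]_out = 15.1, [K⁺]_in = 148 mmol L⁻¹.
E_new = (25.4/1)·ln(15.1/148) = 25.40 · (-2.2825) = -57.98 mV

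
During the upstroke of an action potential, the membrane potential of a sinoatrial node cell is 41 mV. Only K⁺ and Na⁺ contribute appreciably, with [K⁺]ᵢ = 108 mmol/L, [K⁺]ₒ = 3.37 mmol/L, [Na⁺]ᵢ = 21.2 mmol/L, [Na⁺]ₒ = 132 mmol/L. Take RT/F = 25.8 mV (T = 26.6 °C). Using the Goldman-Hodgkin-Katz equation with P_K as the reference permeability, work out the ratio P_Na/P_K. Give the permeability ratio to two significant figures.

19

Let α = P_Na/P_K. GHK: Vm = 25.8·ln[(Kₒ + α·Naₒ)/(Kᵢ + α·Naᵢ)].
e^(Vm/25.8) = e^(41.0/25.8) = 4.8996
So 4.8996·(Kᵢ + α·Naᵢ) = Kₒ + α·Naₒ → α = (4.8996·108.0 − 3.37) / (132.0 − 4.8996·21.2)
α = (529.2 − 3.37) / (132.0 − 103.9) = 525.8/28.13 = 18.69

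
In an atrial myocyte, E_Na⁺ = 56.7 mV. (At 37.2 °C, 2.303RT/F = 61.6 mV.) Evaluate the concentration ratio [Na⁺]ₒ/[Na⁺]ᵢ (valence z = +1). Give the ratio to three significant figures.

log₁₀([out]/[in]) = E·z/(61.6) = 56.7 × 1 / 61.6 = 0.9205
[out]/[in] = 10^(0.9205) = 8.326

8.33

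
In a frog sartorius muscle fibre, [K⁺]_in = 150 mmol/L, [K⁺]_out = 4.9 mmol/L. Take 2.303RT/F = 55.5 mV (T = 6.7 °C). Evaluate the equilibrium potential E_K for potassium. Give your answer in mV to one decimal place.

E = (55.5/z) · log₁₀([K⁺]_out/[K⁺]_in) with z = +1.
= (55.5/1) · log₁₀(4.9/150) = 55.50 · log₁₀(0.03267)
= 55.50 · (-1.4859) = -82.47 mV

-82.5 mV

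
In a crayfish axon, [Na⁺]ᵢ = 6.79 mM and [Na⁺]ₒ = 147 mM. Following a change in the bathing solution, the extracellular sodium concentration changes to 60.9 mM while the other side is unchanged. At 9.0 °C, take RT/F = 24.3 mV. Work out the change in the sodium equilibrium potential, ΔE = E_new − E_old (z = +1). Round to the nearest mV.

E_old = (24.3/1)·ln(147/6.79) = 74.72 mV
E_new = (24.3/1)·ln(60.9/6.79) = 53.31 mV
ΔE = 53.31 − (74.72) = -21.41 mV

-21 mV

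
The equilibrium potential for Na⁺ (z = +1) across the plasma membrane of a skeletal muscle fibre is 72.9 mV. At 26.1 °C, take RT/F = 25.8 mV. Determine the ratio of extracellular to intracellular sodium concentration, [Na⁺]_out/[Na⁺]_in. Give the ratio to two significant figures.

ln([out]/[in]) = E·z/(25.8) = 72.9 × 1 / 25.8 = 2.8256
[out]/[in] = e^(2.8256) = 16.87

17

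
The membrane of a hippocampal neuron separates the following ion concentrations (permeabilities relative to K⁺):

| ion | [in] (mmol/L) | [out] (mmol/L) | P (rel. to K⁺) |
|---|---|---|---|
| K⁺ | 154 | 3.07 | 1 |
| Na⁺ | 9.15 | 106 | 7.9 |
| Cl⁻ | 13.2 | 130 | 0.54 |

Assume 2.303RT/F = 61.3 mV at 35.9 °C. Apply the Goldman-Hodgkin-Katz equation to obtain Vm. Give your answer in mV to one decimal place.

28.0 mV

Vm = 61.3 · log₁₀[(Σ P·[cation]ₒ + Σ P·[anion]ᵢ) / (Σ P·[cation]ᵢ + Σ P·[anion]ₒ)]
Numerator = 1×3.07 + 7.9×106 + 0.54×13.2 = 847.6
Denominator = 1×154 + 7.9×9.15 + 0.54×130 = 296.5
Vm = 61.3 · log₁₀(2.8588) = 61.3 × (0.4562) = 27.96 mV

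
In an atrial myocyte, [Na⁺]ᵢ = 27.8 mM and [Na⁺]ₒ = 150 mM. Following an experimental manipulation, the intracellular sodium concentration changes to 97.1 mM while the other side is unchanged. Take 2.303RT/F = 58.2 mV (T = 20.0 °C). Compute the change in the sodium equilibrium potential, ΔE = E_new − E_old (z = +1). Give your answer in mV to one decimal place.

-31.6 mV

E_old = (58.2/1)·log₁₀(150/27.8) = 42.61 mV
E_new = (58.2/1)·log₁₀(150/97.1) = 10.99 mV
ΔE = 10.99 − (42.61) = -31.61 mV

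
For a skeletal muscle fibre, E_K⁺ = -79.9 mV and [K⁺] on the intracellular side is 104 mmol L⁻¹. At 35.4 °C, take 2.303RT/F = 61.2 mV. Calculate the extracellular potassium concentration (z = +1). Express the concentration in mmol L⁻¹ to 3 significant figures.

Nernst: E = (61.2/1) · log₁₀([out]/[in]), so log₁₀([out]/[in]) = -79.9 × 1 / 61.2 = -1.3056.
[out]/[in] = 10^(-1.3056) = 0.04948.
[out] = 0.04948 × 104 = 5.146 mmol L⁻¹.

5.15 mmol L⁻¹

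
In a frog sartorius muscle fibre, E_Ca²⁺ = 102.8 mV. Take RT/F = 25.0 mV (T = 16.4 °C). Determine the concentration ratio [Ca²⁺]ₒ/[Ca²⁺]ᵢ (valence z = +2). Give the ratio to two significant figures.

ln([out]/[in]) = E·z/(25.0) = 102.8 × 2 / 25.0 = 8.2240
[out]/[in] = e^(8.2240) = 3729

3700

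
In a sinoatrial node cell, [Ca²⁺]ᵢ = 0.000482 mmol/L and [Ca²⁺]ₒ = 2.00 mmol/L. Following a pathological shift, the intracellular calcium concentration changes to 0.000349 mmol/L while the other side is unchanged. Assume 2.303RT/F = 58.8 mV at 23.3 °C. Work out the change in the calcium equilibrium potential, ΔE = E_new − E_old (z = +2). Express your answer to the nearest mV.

E_old = (58.8/2)·log₁₀(2.00/0.000482) = 106.37 mV
E_new = (58.8/2)·log₁₀(2.00/0.000349) = 110.49 mV
ΔE = 110.49 − (106.37) = 4.12 mV

4 mV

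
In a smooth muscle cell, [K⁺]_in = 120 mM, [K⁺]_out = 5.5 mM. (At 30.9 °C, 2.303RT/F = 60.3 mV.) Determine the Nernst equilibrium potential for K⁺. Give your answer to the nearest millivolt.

-81 mV

E = (60.3/z) · log₁₀([K⁺]_out/[K⁺]_in) with z = +1.
= (60.3/1) · log₁₀(5.5/120) = 60.30 · log₁₀(0.04583)
= 60.30 · (-1.3388) = -80.73 mV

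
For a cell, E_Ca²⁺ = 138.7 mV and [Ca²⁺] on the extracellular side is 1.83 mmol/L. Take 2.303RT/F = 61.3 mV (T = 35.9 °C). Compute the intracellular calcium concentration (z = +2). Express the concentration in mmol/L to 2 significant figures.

0.000055 mmol/L

Nernst: E = (61.3/2) · log₁₀([out]/[in]), so log₁₀([out]/[in]) = 138.7 × 2 / 61.3 = 4.5253.
[out]/[in] = 10^(4.5253) = 3.352e+04.
[in] = 1.83 / 3.352e+04 = 5.46e-05 mmol/L.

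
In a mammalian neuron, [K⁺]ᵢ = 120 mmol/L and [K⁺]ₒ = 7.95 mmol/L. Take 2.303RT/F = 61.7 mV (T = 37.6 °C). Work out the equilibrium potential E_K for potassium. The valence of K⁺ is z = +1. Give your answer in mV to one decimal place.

E = (61.7/z) · log₁₀([K⁺]_out/[K⁺]_in) with z = +1.
= (61.7/1) · log₁₀(7.95/120) = 61.70 · log₁₀(0.06625)
= 61.70 · (-1.1788) = -72.73 mV

-72.7 mV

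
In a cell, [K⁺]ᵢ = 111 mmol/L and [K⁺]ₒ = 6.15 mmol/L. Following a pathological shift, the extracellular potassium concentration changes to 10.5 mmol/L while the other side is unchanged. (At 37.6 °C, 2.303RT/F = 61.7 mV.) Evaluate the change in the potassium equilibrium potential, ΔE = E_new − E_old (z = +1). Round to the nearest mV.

E_old = (61.7/1)·log₁₀(6.15/111) = -77.52 mV
E_new = (61.7/1)·log₁₀(10.5/111) = -63.19 mV
ΔE = -63.19 − (-77.52) = 14.33 mV

14 mV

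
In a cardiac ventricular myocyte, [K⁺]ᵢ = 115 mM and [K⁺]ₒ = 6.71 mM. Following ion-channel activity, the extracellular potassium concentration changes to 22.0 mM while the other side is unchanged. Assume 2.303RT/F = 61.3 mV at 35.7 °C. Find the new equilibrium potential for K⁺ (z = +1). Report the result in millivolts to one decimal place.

-44.0 mV

After the shift: [K⁺]_out = 22.0, [K⁺]_in = 115 mM.
E_new = (61.3/1)·log₁₀(22.0/115) = 61.30 · (-0.7183) = -44.03 mV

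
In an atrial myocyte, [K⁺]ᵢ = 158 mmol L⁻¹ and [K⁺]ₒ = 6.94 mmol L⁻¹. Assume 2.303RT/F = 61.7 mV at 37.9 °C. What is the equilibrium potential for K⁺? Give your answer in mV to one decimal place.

-83.7 mV

E = (61.7/z) · log₁₀([K⁺]_out/[K⁺]_in) with z = +1.
= (61.7/1) · log₁₀(6.94/158) = 61.70 · log₁₀(0.04392)
= 61.70 · (-1.3573) = -83.75 mV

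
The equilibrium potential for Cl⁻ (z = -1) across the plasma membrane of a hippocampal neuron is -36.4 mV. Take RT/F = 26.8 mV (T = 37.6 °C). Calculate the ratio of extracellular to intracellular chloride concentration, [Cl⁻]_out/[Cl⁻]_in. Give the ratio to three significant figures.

ln([out]/[in]) = E·z/(26.8) = -36.4 × -1 / 26.8 = 1.3582
[out]/[in] = e^(1.3582) = 3.889

3.89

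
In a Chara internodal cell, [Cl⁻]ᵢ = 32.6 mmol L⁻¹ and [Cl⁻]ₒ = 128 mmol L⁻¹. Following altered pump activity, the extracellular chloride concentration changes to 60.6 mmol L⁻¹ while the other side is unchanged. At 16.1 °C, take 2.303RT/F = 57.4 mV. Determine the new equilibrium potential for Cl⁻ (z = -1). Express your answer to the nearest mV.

After the shift: [Cl⁻]_out = 60.6, [Cl⁻]_in = 32.6 mmol L⁻¹.
E_new = (57.4/-1)·log₁₀(60.6/32.6) = -57.40 · (0.2693) = -15.46 mV

-15 mV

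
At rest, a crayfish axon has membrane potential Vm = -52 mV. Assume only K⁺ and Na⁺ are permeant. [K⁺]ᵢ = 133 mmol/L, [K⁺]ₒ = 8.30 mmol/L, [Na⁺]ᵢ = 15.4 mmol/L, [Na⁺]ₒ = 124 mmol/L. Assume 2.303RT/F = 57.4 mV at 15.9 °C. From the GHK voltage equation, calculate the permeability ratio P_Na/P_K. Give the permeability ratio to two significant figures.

0.067

Let α = P_Na/P_K. GHK: Vm = 57.4·log₁₀[(Kₒ + α·Naₒ)/(Kᵢ + α·Naᵢ)].
10^(Vm/57.4) = 10^(-52.0/57.4) = 0.12419
So 0.12419·(Kᵢ + α·Naᵢ) = Kₒ + α·Naₒ → α = (0.12419·133.0 − 8.3) / (124.0 − 0.12419·15.4)
α = (16.52 − 8.3) / (124.0 − 1.912) = 8.217/122.1 = 0.0673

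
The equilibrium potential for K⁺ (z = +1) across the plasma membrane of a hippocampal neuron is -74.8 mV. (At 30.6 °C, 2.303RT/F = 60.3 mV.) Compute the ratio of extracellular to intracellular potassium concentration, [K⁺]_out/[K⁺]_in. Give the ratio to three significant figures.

log₁₀([out]/[in]) = E·z/(60.3) = -74.8 × 1 / 60.3 = -1.2405
[out]/[in] = 10^(-1.2405) = 0.05748

0.0575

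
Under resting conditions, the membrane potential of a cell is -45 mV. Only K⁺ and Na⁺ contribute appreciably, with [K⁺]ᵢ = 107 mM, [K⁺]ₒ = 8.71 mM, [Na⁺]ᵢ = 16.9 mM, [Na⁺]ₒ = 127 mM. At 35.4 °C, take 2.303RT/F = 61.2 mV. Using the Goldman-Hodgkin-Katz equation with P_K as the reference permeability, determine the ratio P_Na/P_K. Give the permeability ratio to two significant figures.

0.089

Let α = P_Na/P_K. GHK: Vm = 61.2·log₁₀[(Kₒ + α·Naₒ)/(Kᵢ + α·Naᵢ)].
10^(Vm/61.2) = 10^(-45.0/61.2) = 0.18395
So 0.18395·(Kᵢ + α·Naᵢ) = Kₒ + α·Naₒ → α = (0.18395·107.0 − 8.71) / (127.0 − 0.18395·16.9)
α = (19.68 − 8.71) / (127.0 − 3.109) = 10.97/123.9 = 0.08857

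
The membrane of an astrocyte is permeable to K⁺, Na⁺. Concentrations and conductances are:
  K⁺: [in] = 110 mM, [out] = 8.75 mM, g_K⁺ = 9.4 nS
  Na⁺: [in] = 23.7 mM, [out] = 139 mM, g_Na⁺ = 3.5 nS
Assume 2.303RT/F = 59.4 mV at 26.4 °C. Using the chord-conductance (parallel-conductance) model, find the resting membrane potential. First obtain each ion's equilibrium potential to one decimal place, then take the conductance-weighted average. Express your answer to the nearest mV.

-35 mV

E_K⁺ = (59.4/1)·log₁₀(8.75/110) = -65.3 mV
E_Na⁺ = (59.4/1)·log₁₀(139/23.7) = 45.6 mV
Vm = (Σ gᵢEᵢ)/(Σ gᵢ) = (9.4·-65.3 + 3.5·45.6) / (9.4 + 3.5)
= -454.22 / 12.9 = -35.21 mV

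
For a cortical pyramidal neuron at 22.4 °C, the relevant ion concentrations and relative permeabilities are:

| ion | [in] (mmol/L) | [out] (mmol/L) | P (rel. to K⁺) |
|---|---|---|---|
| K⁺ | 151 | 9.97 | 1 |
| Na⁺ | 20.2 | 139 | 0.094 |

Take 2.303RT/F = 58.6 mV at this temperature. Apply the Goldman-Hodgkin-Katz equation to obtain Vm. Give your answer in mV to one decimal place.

-48.2 mV

Vm = 58.6 · log₁₀[(Σ P·[cation]ₒ + Σ P·[anion]ᵢ) / (Σ P·[cation]ᵢ + Σ P·[anion]ₒ)]
Numerator = 1×9.97 + 0.094×139 = 23.04
Denominator = 1×151 + 0.094×20.2 = 152.9
Vm = 58.6 · log₁₀(0.15066) = 58.6 × (-0.8220) = -48.17 mV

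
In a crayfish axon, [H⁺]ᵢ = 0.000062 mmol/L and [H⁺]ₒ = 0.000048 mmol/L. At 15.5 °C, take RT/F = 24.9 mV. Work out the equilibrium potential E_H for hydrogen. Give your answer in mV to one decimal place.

-6.4 mV

E = (24.9/z) · ln([H⁺]_out/[H⁺]_in) with z = +1.
= (24.9/1) · ln(0.000048/0.000062) = 24.90 · ln(0.7742)
= 24.90 · (-0.2559) = -6.37 mV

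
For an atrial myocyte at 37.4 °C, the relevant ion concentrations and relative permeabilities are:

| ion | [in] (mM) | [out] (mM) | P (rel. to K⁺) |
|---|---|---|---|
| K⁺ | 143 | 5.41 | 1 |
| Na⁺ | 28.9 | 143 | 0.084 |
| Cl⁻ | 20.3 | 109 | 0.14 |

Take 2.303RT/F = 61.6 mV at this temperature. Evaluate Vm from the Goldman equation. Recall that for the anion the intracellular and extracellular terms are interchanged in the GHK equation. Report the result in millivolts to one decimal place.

-55.4 mV

Vm = 61.6 · log₁₀[(Σ P·[cation]ₒ + Σ P·[anion]ᵢ) / (Σ P·[cation]ᵢ + Σ P·[anion]ₒ)]
Numerator = 1×5.41 + 0.084×143 + 0.14×20.3 = 20.26
Denominator = 1×143 + 0.084×28.9 + 0.14×109 = 160.7
Vm = 61.6 · log₁₀(0.12611) = 61.6 × (-0.8993) = -55.39 mV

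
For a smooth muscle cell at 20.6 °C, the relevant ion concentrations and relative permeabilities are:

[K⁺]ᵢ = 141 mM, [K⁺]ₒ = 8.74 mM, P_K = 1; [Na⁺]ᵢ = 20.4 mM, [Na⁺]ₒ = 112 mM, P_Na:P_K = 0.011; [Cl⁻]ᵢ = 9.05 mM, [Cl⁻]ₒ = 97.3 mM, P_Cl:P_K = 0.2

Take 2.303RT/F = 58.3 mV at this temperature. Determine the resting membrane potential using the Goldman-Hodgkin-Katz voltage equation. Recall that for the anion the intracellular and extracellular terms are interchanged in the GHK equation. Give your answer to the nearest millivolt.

-66 mV

Vm = 58.3 · log₁₀[(Σ P·[cation]ₒ + Σ P·[anion]ᵢ) / (Σ P·[cation]ᵢ + Σ P·[anion]ₒ)]
Numerator = 1×8.74 + 0.011×112 + 0.2×9.05 = 11.78
Denominator = 1×141 + 0.011×20.4 + 0.2×97.3 = 160.7
Vm = 58.3 · log₁₀(0.073324) = 58.3 × (-1.1348) = -66.16 mV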